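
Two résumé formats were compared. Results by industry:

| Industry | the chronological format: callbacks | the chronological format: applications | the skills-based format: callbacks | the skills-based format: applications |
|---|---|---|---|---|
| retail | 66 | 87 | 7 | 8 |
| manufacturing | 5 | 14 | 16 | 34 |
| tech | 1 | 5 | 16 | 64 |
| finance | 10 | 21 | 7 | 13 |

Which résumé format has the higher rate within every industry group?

the skills-based format

Retail: the chronological format 66/87 = 75.9%, the skills-based format 7/8 = 87.5% → the skills-based format
Manufacturing: the chronological format 5/14 = 35.7%, the skills-based format 16/34 = 47.1% → the skills-based format
Tech: the chronological format 1/5 = 20.0%, the skills-based format 16/64 = 25.0% → the skills-based format
Finance: the chronological format 10/21 = 47.6%, the skills-based format 7/13 = 53.8% → the skills-based format
The skills-based format has the higher rate in all 4 groups.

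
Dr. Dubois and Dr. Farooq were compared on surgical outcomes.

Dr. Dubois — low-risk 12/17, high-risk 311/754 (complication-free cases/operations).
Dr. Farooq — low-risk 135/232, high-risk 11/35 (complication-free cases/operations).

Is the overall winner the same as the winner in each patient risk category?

Low-risk: Dr. Dubois 12/17 = 70.6%, Dr. Farooq 135/232 = 58.2% → Dr. Dubois
High-risk: Dr. Dubois 311/754 = 41.2%, Dr. Farooq 11/35 = 31.4% → Dr. Dubois
Overall: Dr. Dubois 323/771 = 41.9%, Dr. Farooq 146/267 = 54.7% → Dr. Farooq
Dr. Dubois wins each patient risk group but Dr. Farooq wins overall — the comparison reverses. Dr. Dubois's operations skew toward high-risk, which has a lower base rate.

No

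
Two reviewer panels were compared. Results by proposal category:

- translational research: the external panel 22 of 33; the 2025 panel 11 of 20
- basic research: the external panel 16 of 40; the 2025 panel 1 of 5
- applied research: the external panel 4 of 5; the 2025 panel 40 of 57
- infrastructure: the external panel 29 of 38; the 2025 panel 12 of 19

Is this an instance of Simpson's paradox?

Translational research: the external panel 22/33 = 66.7%, the 2025 panel 11/20 = 55.0% → the external panel
Basic research: the external panel 16/40 = 40.0%, the 2025 panel 1/5 = 20.0% → the external panel
Applied research: the external panel 4/5 = 80.0%, the 2025 panel 40/57 = 70.2% → the external panel
Infrastructure: the external panel 29/38 = 76.3%, the 2025 panel 12/19 = 63.2% → the external panel
Overall: the external panel 71/116 = 61.2%, the 2025 panel 64/101 = 63.4% → the 2025 panel
The external panel wins each proposal group but the 2025 panel wins overall — the comparison reverses. The external panel's proposals skew toward basic research, which has a lower base rate.

Yes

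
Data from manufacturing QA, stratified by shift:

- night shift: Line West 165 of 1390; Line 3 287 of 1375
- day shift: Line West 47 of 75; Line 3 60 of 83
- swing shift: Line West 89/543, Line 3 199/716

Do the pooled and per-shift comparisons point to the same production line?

Yes

Night shift: Line West 165/1390 = 11.9%, Line 3 287/1375 = 20.9% → Line 3
Day shift: Line West 47/75 = 62.7%, Line 3 60/83 = 72.3% → Line 3
Swing shift: Line West 89/543 = 16.4%, Line 3 199/716 = 27.8% → Line 3
Overall: Line West 301/2008 = 15.0%, Line 3 546/2174 = 25.1% → Line 3
Line 3 wins overall and in every shift group — no reversal.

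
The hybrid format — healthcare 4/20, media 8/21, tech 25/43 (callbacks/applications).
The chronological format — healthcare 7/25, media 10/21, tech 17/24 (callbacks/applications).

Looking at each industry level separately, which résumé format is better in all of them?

the chronological format

Healthcare: the hybrid format 4/20 = 20.0%, the chronological format 7/25 = 28.0% → the chronological format
Media: the hybrid format 8/21 = 38.1%, the chronological format 10/21 = 47.6% → the chronological format
Tech: the hybrid format 25/43 = 58.1%, the chronological format 17/24 = 70.8% → the chronological format
The chronological format has the higher rate in all 3 groups.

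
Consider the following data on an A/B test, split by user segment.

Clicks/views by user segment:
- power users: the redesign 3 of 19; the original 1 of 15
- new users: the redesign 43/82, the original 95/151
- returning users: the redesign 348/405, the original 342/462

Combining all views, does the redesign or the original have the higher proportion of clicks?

Power users: the redesign 3/19 = 15.8%, the original 1/15 = 6.7% → the redesign
New users: the redesign 43/82 = 52.4%, the original 95/151 = 62.9% → the original
Returning users: the redesign 348/405 = 85.9%, the original 342/462 = 74.0% → the redesign
Overall: the redesign 394/506 = 77.9%, the original 438/628 = 69.7% → the redesign
(Neither sweeps every user group, but the redesign has the higher pooled rate.)

the redesign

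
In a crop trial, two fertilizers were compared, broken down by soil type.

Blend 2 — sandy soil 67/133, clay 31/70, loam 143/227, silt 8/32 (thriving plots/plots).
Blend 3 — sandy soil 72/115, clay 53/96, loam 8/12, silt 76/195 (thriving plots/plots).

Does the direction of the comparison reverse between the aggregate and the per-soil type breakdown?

Yes

Sandy soil: Blend 2 67/133 = 50.4%, Blend 3 72/115 = 62.6% → Blend 3
Clay: Blend 2 31/70 = 44.3%, Blend 3 53/96 = 55.2% → Blend 3
Loam: Blend 2 143/227 = 63.0%, Blend 3 8/12 = 66.7% → Blend 3
Silt: Blend 2 8/32 = 25.0%, Blend 3 76/195 = 39.0% → Blend 3
Overall: Blend 2 249/462 = 53.9%, Blend 3 209/418 = 50.0% → Blend 2
Blend 3 wins each soil group but Blend 2 wins overall — the comparison reverses. Blend 3's plots skew toward silt, which has a lower base rate.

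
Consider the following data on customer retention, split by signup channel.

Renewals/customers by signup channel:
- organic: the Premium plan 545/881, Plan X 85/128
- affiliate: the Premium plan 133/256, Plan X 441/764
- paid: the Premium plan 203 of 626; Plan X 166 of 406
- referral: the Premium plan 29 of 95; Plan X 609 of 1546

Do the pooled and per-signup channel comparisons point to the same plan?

No

Organic: the Premium plan 545/881 = 61.9%, Plan X 85/128 = 66.4% → Plan X
Affiliate: the Premium plan 133/256 = 52.0%, Plan X 441/764 = 57.7% → Plan X
Paid: the Premium plan 203/626 = 32.4%, Plan X 166/406 = 40.9% → Plan X
Referral: the Premium plan 29/95 = 30.5%, Plan X 609/1546 = 39.4% → Plan X
Overall: the Premium plan 910/1858 = 49.0%, Plan X 1301/2844 = 45.7% → the Premium plan
Plan X wins each signup group but the Premium plan wins overall — the comparison reverses. Plan X's customers skew toward referral, which has a lower base rate.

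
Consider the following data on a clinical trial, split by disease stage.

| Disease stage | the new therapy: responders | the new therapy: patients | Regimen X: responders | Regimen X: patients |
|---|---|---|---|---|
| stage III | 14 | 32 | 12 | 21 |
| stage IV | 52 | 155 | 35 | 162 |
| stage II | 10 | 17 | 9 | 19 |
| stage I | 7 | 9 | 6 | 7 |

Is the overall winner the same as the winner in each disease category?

Stage III: the new therapy 14/32 = 43.8%, Regimen X 12/21 = 57.1% → Regimen X
Stage IV: the new therapy 52/155 = 33.5%, Regimen X 35/162 = 21.6% → the new therapy
Stage II: the new therapy 10/17 = 58.8%, Regimen X 9/19 = 47.4% → the new therapy
Stage I: the new therapy 7/9 = 77.8%, Regimen X 6/7 = 85.7% → Regimen X
Overall: the new therapy 83/213 = 39.0%, Regimen X 62/209 = 29.7% → the new therapy
Neither sweeps: the new therapy wins 2 of 4 groups, Regimen X wins 2. The new therapy wins overall but not every group — no Simpson reversal.

No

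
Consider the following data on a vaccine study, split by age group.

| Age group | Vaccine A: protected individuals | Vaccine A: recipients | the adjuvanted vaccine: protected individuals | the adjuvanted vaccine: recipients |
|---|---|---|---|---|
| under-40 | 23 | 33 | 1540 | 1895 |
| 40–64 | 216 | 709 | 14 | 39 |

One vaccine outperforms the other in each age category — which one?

the adjuvanted vaccine

Under-40: Vaccine A 23/33 = 69.7%, the adjuvanted vaccine 1540/1895 = 81.3% → the adjuvanted vaccine
40–64: Vaccine A 216/709 = 30.5%, the adjuvanted vaccine 14/39 = 35.9% → the adjuvanted vaccine
The adjuvanted vaccine has the higher rate in both groups.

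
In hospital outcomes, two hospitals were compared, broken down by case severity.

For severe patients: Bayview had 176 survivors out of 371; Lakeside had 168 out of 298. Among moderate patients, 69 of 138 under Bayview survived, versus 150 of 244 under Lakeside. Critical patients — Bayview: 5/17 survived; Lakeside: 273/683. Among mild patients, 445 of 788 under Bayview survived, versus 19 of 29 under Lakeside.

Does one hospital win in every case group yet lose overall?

Yes

Severe: Bayview 176/371 = 47.4%, Lakeside 168/298 = 56.4% → Lakeside
Moderate: Bayview 69/138 = 50.0%, Lakeside 150/244 = 61.5% → Lakeside
Critical: Bayview 5/17 = 29.4%, Lakeside 273/683 = 40.0% → Lakeside
Mild: Bayview 445/788 = 56.5%, Lakeside 19/29 = 65.5% → Lakeside
Overall: Bayview 695/1314 = 52.9%, Lakeside 610/1254 = 48.6% → Bayview
Lakeside wins each case group but Bayview wins overall — the comparison reverses. Lakeside's patients skew toward critical, which has a lower base rate.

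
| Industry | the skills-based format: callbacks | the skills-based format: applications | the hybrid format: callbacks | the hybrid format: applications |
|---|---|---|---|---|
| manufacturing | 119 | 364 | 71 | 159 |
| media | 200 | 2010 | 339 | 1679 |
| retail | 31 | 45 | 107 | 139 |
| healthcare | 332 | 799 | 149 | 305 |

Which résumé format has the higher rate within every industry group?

the hybrid format

Manufacturing: the skills-based format 119/364 = 32.7%, the hybrid format 71/159 = 44.7% → the hybrid format
Media: the skills-based format 200/2010 = 10.0%, the hybrid format 339/1679 = 20.2% → the hybrid format
Retail: the skills-based format 31/45 = 68.9%, the hybrid format 107/139 = 77.0% → the hybrid format
Healthcare: the skills-based format 332/799 = 41.6%, the hybrid format 149/305 = 48.9% → the hybrid format
The hybrid format has the higher rate in all 4 groups.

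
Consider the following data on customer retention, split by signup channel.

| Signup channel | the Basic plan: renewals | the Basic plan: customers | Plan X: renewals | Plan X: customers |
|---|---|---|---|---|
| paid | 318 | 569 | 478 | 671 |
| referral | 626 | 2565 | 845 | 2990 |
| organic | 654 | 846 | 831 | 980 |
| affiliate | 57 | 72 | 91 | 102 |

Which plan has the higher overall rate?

Paid: the Basic plan 318/569 = 55.9%, Plan X 478/671 = 71.2% → Plan X
Referral: the Basic plan 626/2565 = 24.4%, Plan X 845/2990 = 28.3% → Plan X
Organic: the Basic plan 654/846 = 77.3%, Plan X 831/980 = 84.8% → Plan X
Affiliate: the Basic plan 57/72 = 79.2%, Plan X 91/102 = 89.2% → Plan X
Overall: the Basic plan 1655/4052 = 40.8%, Plan X 2245/4743 = 47.3% → Plan X

Plan X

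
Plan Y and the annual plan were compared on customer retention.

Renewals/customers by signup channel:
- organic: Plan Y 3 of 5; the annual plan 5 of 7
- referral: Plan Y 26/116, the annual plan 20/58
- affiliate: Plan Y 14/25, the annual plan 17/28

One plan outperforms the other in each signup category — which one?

the annual plan

Organic: Plan Y 3/5 = 60.0%, the annual plan 5/7 = 71.4% → the annual plan
Referral: Plan Y 26/116 = 22.4%, the annual plan 20/58 = 34.5% → the annual plan
Affiliate: Plan Y 14/25 = 56.0%, the annual plan 17/28 = 60.7% → the annual plan
The annual plan has the higher rate in all 3 groups.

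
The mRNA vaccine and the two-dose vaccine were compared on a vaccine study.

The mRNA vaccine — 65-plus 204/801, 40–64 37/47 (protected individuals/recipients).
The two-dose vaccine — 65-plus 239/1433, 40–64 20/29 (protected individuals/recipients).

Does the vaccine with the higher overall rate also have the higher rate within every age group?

65-plus: the mRNA vaccine 204/801 = 25.5%, the two-dose vaccine 239/1433 = 16.7% → the mRNA vaccine
40–64: the mRNA vaccine 37/47 = 78.7%, the two-dose vaccine 20/29 = 69.0% → the mRNA vaccine
Overall: the mRNA vaccine 241/848 = 28.4%, the two-dose vaccine 259/1462 = 17.7% → the mRNA vaccine
The mRNA vaccine wins overall and in every age group — no reversal.

Yes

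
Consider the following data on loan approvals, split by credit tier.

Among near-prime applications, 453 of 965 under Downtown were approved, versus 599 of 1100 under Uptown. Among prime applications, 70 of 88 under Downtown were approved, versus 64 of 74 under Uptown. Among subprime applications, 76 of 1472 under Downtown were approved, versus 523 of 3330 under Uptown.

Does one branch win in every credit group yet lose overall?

No

Near-prime: Downtown 453/965 = 46.9%, Uptown 599/1100 = 54.5% → Uptown
Prime: Downtown 70/88 = 79.5%, Uptown 64/74 = 86.5% → Uptown
Subprime: Downtown 76/1472 = 5.2%, Uptown 523/3330 = 15.7% → Uptown
Overall: Downtown 599/2525 = 23.7%, Uptown 1186/4504 = 26.3% → Uptown
Uptown wins overall and in every credit group — no reversal.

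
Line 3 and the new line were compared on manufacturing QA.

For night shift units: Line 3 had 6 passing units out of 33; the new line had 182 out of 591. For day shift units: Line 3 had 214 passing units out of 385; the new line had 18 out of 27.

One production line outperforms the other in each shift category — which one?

Night shift: Line 3 6/33 = 18.2%, the new line 182/591 = 30.8% → the new line
Day shift: Line 3 214/385 = 55.6%, the new line 18/27 = 66.7% → the new line
The new line has the higher rate in both groups.

the new line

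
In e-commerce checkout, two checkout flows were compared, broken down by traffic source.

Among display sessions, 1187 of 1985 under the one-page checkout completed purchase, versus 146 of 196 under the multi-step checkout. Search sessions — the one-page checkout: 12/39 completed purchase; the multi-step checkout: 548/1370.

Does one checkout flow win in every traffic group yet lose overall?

Display: the one-page checkout 1187/1985 = 59.8%, the multi-step checkout 146/196 = 74.5% → the multi-step checkout
Search: the one-page checkout 12/39 = 30.8%, the multi-step checkout 548/1370 = 40.0% → the multi-step checkout
Overall: the one-page checkout 1199/2024 = 59.2%, the multi-step checkout 694/1566 = 44.3% → the one-page checkout
The multi-step checkout wins each traffic group but the one-page checkout wins overall — the comparison reverses. The multi-step checkout's sessions skew toward search, which has a lower base rate.

Yes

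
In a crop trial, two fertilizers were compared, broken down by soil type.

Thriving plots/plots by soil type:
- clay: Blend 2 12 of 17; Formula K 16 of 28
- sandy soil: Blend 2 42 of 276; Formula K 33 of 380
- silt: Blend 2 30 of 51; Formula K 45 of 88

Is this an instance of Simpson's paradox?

Clay: Blend 2 12/17 = 70.6%, Formula K 16/28 = 57.1% → Blend 2
Sandy soil: Blend 2 42/276 = 15.2%, Formula K 33/380 = 8.7% → Blend 2
Silt: Blend 2 30/51 = 58.8%, Formula K 45/88 = 51.1% → Blend 2
Overall: Blend 2 84/344 = 24.4%, Formula K 94/496 = 19.0% → Blend 2
Blend 2 wins overall and in every soil group — no reversal.

No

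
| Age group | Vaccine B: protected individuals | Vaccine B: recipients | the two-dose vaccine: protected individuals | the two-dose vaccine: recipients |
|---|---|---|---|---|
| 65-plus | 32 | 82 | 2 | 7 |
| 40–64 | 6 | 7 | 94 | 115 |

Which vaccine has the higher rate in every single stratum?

Vaccine B

65-plus: Vaccine B 32/82 = 39.0%, the two-dose vaccine 2/7 = 28.6% → Vaccine B
40–64: Vaccine B 6/7 = 85.7%, the two-dose vaccine 94/115 = 81.7% → Vaccine B
Vaccine B has the higher rate in both groups.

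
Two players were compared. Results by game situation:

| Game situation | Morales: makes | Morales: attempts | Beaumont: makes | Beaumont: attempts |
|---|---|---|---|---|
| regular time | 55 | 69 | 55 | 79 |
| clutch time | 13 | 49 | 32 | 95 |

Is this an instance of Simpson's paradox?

No

Regular time: Morales 55/69 = 79.7%, Beaumont 55/79 = 69.6% → Morales
Clutch time: Morales 13/49 = 26.5%, Beaumont 32/95 = 33.7% → Beaumont
Overall: Morales 68/118 = 57.6%, Beaumont 87/174 = 50.0% → Morales
Neither sweeps: Morales wins 1 of 2 groups, Beaumont wins 1. Morales wins overall but not every group — no Simpson reversal.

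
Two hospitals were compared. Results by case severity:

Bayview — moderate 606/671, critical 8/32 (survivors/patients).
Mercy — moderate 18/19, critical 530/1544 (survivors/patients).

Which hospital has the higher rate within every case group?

Moderate: Bayview 606/671 = 90.3%, Mercy 18/19 = 94.7% → Mercy
Critical: Bayview 8/32 = 25.0%, Mercy 530/1544 = 34.3% → Mercy
Mercy has the higher rate in both groups.

Mercy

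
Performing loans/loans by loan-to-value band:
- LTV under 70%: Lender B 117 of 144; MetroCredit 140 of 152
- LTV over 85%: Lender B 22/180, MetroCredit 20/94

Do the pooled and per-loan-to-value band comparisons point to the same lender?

LTV under 70%: Lender B 117/144 = 81.2%, MetroCredit 140/152 = 92.1% → MetroCredit
LTV over 85%: Lender B 22/180 = 12.2%, MetroCredit 20/94 = 21.3% → MetroCredit
Overall: Lender B 139/324 = 42.9%, MetroCredit 160/246 = 65.0% → MetroCredit
MetroCredit wins overall and in every loan-to-value group — no reversal.

Yes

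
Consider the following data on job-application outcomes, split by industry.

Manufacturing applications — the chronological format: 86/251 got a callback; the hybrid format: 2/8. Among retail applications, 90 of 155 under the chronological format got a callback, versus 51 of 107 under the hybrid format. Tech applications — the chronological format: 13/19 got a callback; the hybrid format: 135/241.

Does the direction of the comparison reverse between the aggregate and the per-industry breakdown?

Manufacturing: the chronological format 86/251 = 34.3%, the hybrid format 2/8 = 25.0% → the chronological format
Retail: the chronological format 90/155 = 58.1%, the hybrid format 51/107 = 47.7% → the chronological format
Tech: the chronological format 13/19 = 68.4%, the hybrid format 135/241 = 56.0% → the chronological format
Overall: the chronological format 189/425 = 44.5%, the hybrid format 188/356 = 52.8% → the hybrid format
The chronological format wins each industry group but the hybrid format wins overall — the comparison reverses. The chronological format's applications skew toward manufacturing, which has a lower base rate.

Yes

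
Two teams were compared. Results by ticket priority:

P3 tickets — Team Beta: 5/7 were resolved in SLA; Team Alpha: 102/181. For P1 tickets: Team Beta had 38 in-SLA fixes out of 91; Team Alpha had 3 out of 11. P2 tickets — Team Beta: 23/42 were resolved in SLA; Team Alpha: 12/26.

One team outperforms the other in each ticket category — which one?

P3: Team Beta 5/7 = 71.4%, Team Alpha 102/181 = 56.4% → Team Beta
P1: Team Beta 38/91 = 41.8%, Team Alpha 3/11 = 27.3% → Team Beta
P2: Team Beta 23/42 = 54.8%, Team Alpha 12/26 = 46.2% → Team Beta
Team Beta has the higher rate in all 3 groups.

Team Beta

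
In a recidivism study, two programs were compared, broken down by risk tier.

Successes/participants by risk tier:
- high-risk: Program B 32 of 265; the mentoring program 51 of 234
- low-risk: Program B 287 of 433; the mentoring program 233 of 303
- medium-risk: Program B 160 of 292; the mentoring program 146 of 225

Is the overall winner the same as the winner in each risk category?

High-risk: Program B 32/265 = 12.1%, the mentoring program 51/234 = 21.8% → the mentoring program
Low-risk: Program B 287/433 = 66.3%, the mentoring program 233/303 = 76.9% → the mentoring program
Medium-risk: Program B 160/292 = 54.8%, the mentoring program 146/225 = 64.9% → the mentoring program
Overall: Program B 479/990 = 48.4%, the mentoring program 430/762 = 56.4% → the mentoring program
The mentoring program wins overall and in every risk group — no reversal.

Yes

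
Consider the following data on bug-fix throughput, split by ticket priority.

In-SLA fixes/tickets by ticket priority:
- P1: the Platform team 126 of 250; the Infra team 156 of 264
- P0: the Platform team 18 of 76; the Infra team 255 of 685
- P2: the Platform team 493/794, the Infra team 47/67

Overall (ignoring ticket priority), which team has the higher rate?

P1: the Platform team 126/250 = 50.4%, the Infra team 156/264 = 59.1% → the Infra team
P0: the Platform team 18/76 = 23.7%, the Infra team 255/685 = 37.2% → the Infra team
P2: the Platform team 493/794 = 62.1%, the Infra team 47/67 = 70.1% → the Infra team
Overall: the Platform team 637/1120 = 56.9%, the Infra team 458/1016 = 45.1% → the Platform team
(The Infra team wins every ticket group but the Platform team wins overall — the Infra team's tickets skew toward the low-rate P0 group.)

the Platform team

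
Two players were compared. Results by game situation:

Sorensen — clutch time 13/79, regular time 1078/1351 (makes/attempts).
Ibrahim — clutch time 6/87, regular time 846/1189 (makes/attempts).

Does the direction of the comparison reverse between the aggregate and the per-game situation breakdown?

No

Clutch time: Sorensen 13/79 = 16.5%, Ibrahim 6/87 = 6.9% → Sorensen
Regular time: Sorensen 1078/1351 = 79.8%, Ibrahim 846/1189 = 71.2% → Sorensen
Overall: Sorensen 1091/1430 = 76.3%, Ibrahim 852/1276 = 66.8% → Sorensen
Sorensen wins overall and in every game group — no reversal.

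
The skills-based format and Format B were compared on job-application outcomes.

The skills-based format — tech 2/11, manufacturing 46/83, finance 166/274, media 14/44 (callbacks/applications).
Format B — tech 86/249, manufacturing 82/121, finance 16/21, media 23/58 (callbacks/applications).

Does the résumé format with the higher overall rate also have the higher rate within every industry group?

No

Tech: the skills-based format 2/11 = 18.2%, Format B 86/249 = 34.5% → Format B
Manufacturing: the skills-based format 46/83 = 55.4%, Format B 82/121 = 67.8% → Format B
Finance: the skills-based format 166/274 = 60.6%, Format B 16/21 = 76.2% → Format B
Media: the skills-based format 14/44 = 31.8%, Format B 23/58 = 39.7% → Format B
Overall: the skills-based format 228/412 = 55.3%, Format B 207/449 = 46.1% → the skills-based format
Format B wins each industry group but the skills-based format wins overall — the comparison reverses. Format B's applications skew toward tech, which has a lower base rate.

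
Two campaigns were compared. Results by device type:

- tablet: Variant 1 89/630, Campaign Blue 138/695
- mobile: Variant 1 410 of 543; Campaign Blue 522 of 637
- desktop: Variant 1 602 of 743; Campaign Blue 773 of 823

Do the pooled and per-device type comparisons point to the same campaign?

Tablet: Variant 1 89/630 = 14.1%, Campaign Blue 138/695 = 19.9% → Campaign Blue
Mobile: Variant 1 410/543 = 75.5%, Campaign Blue 522/637 = 81.9% → Campaign Blue
Desktop: Variant 1 602/743 = 81.0%, Campaign Blue 773/823 = 93.9% → Campaign Blue
Overall: Variant 1 1101/1916 = 57.5%, Campaign Blue 1433/2155 = 66.5% → Campaign Blue
Campaign Blue wins overall and in every device group — no reversal.

Yes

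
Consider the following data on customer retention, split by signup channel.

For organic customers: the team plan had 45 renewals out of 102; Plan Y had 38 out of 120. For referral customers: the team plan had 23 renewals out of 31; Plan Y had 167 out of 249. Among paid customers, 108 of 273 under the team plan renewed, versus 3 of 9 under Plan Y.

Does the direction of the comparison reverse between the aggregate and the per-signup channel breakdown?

Organic: the team plan 45/102 = 44.1%, Plan Y 38/120 = 31.7% → the team plan
Referral: the team plan 23/31 = 74.2%, Plan Y 167/249 = 67.1% → the team plan
Paid: the team plan 108/273 = 39.6%, Plan Y 3/9 = 33.3% → the team plan
Overall: the team plan 176/406 = 43.3%, Plan Y 208/378 = 55.0% → Plan Y
The team plan wins each signup group but Plan Y wins overall — the comparison reverses. The team plan's customers skew toward paid, which has a lower base rate.

Yes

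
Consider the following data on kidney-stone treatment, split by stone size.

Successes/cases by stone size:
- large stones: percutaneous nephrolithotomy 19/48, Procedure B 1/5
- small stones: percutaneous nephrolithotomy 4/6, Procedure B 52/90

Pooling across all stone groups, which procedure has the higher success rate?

Procedure B

Large stones: percutaneous nephrolithotomy 19/48 = 39.6%, Procedure B 1/5 = 20.0% → percutaneous nephrolithotomy
Small stones: percutaneous nephrolithotomy 4/6 = 66.7%, Procedure B 52/90 = 57.8% → percutaneous nephrolithotomy
Overall: percutaneous nephrolithotomy 23/54 = 42.6%, Procedure B 53/95 = 55.8% → Procedure B
(Percutaneous nephrolithotomy wins every stone group but Procedure B wins overall — percutaneous nephrolithotomy's cases skew toward the low-rate large stones group.)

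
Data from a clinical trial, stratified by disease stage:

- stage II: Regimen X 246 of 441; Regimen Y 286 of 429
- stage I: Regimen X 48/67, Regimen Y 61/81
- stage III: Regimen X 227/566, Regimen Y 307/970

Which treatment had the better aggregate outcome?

Stage II: Regimen X 246/441 = 55.8%, Regimen Y 286/429 = 66.7% → Regimen Y
Stage I: Regimen X 48/67 = 71.6%, Regimen Y 61/81 = 75.3% → Regimen Y
Stage III: Regimen X 227/566 = 40.1%, Regimen Y 307/970 = 31.6% → Regimen X
Overall: Regimen X 521/1074 = 48.5%, Regimen Y 654/1480 = 44.2% → Regimen X
(Neither sweeps every disease group, but Regimen X has the higher pooled rate.)

Regimen X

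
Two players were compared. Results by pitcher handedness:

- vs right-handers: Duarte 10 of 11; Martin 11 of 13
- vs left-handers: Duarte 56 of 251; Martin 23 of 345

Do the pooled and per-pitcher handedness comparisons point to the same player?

Vs right-handers: Duarte 10/11 = 90.9%, Martin 11/13 = 84.6% → Duarte
Vs left-handers: Duarte 56/251 = 22.3%, Martin 23/345 = 6.7% → Duarte
Overall: Duarte 66/262 = 25.2%, Martin 34/358 = 9.5% → Duarte
Duarte wins overall and in every pitcher group — no reversal.

Yes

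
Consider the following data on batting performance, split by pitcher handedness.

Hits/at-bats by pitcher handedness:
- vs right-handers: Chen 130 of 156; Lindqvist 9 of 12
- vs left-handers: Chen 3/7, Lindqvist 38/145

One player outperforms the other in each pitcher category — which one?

Vs right-handers: Chen 130/156 = 83.3%, Lindqvist 9/12 = 75.0% → Chen
Vs left-handers: Chen 3/7 = 42.9%, Lindqvist 38/145 = 26.2% → Chen
Chen has the higher rate in both groups.

Chen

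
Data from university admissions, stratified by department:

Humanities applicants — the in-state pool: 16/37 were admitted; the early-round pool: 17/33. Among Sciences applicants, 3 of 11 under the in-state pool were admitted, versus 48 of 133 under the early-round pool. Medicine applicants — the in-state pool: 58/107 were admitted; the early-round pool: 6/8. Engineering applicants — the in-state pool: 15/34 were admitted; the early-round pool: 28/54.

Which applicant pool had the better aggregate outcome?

Humanities: the in-state pool 16/37 = 43.2%, the early-round pool 17/33 = 51.5% → the early-round pool
Sciences: the in-state pool 3/11 = 27.3%, the early-round pool 48/133 = 36.1% → the early-round pool
Medicine: the in-state pool 58/107 = 54.2%, the early-round pool 6/8 = 75.0% → the early-round pool
Engineering: the in-state pool 15/34 = 44.1%, the early-round pool 28/54 = 51.9% → the early-round pool
Overall: the in-state pool 92/189 = 48.7%, the early-round pool 99/228 = 43.4% → the in-state pool
(The early-round pool wins every department group but the in-state pool wins overall — the early-round pool's applicants skew toward the low-rate Sciences group.)

the in-state pool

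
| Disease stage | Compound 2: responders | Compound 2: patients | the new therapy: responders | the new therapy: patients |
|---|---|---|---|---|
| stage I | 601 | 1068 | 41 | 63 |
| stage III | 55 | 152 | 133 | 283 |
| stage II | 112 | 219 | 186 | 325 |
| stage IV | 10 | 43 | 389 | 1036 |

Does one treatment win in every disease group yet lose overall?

Yes

Stage I: Compound 2 601/1068 = 56.3%, the new therapy 41/63 = 65.1% → the new therapy
Stage III: Compound 2 55/152 = 36.2%, the new therapy 133/283 = 47.0% → the new therapy
Stage II: Compound 2 112/219 = 51.1%, the new therapy 186/325 = 57.2% → the new therapy
Stage IV: Compound 2 10/43 = 23.3%, the new therapy 389/1036 = 37.5% → the new therapy
Overall: Compound 2 778/1482 = 52.5%, the new therapy 749/1707 = 43.9% → Compound 2
The new therapy wins each disease group but Compound 2 wins overall — the comparison reverses. The new therapy's patients skew toward stage IV, which has a lower base rate.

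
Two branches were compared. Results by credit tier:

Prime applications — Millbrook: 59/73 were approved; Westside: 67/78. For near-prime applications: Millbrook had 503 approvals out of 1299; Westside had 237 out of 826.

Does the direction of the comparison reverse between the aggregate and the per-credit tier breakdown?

No

Prime: Millbrook 59/73 = 80.8%, Westside 67/78 = 85.9% → Westside
Near-prime: Millbrook 503/1299 = 38.7%, Westside 237/826 = 28.7% → Millbrook
Overall: Millbrook 562/1372 = 41.0%, Westside 304/904 = 33.6% → Millbrook
Neither sweeps: Millbrook wins 1 of 2 groups, Westside wins 1. Millbrook wins overall but not every group — no Simpson reversal.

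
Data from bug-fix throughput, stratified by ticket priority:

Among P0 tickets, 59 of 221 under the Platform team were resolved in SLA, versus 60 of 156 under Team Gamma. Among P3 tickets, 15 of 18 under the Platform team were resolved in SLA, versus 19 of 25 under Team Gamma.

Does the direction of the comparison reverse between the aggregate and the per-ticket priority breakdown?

P0: the Platform team 59/221 = 26.7%, Team Gamma 60/156 = 38.5% → Team Gamma
P3: the Platform team 15/18 = 83.3%, Team Gamma 19/25 = 76.0% → the Platform team
Overall: the Platform team 74/239 = 31.0%, Team Gamma 79/181 = 43.6% → Team Gamma
Neither sweeps: the Platform team wins 1 of 2 groups, Team Gamma wins 1. Team Gamma wins overall but not every group — no Simpson reversal.

No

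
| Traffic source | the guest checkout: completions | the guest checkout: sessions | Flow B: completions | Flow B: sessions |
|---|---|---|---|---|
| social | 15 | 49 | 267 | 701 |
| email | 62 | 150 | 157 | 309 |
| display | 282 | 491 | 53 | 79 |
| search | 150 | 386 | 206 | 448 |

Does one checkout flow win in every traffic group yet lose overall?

Yes

Social: the guest checkout 15/49 = 30.6%, Flow B 267/701 = 38.1% → Flow B
Email: the guest checkout 62/150 = 41.3%, Flow B 157/309 = 50.8% → Flow B
Display: the guest checkout 282/491 = 57.4%, Flow B 53/79 = 67.1% → Flow B
Search: the guest checkout 150/386 = 38.9%, Flow B 206/448 = 46.0% → Flow B
Overall: the guest checkout 509/1076 = 47.3%, Flow B 683/1537 = 44.4% → the guest checkout
Flow B wins each traffic group but the guest checkout wins overall — the comparison reverses. Flow B's sessions skew toward social, which has a lower base rate.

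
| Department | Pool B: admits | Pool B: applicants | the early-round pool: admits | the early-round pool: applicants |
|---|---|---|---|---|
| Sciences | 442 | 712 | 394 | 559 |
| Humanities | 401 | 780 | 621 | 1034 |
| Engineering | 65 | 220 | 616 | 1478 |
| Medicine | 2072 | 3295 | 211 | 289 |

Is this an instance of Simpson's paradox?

Sciences: Pool B 442/712 = 62.1%, the early-round pool 394/559 = 70.5% → the early-round pool
Humanities: Pool B 401/780 = 51.4%, the early-round pool 621/1034 = 60.1% → the early-round pool
Engineering: Pool B 65/220 = 29.5%, the early-round pool 616/1478 = 41.7% → the early-round pool
Medicine: Pool B 2072/3295 = 62.9%, the early-round pool 211/289 = 73.0% → the early-round pool
Overall: Pool B 2980/5007 = 59.5%, the early-round pool 1842/3360 = 54.8% → Pool B
The early-round pool wins each department group but Pool B wins overall — the comparison reverses. The early-round pool's applicants skew toward Engineering, which has a lower base rate.

Yes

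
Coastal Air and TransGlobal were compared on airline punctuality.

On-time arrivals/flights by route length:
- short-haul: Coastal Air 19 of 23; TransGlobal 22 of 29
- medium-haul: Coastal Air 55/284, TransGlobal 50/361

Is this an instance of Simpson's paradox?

No

Short-haul: Coastal Air 19/23 = 82.6%, TransGlobal 22/29 = 75.9% → Coastal Air
Medium-haul: Coastal Air 55/284 = 19.4%, TransGlobal 50/361 = 13.9% → Coastal Air
Overall: Coastal Air 74/307 = 24.1%, TransGlobal 72/390 = 18.5% → Coastal Air
Coastal Air wins overall and in every route group — no reversal.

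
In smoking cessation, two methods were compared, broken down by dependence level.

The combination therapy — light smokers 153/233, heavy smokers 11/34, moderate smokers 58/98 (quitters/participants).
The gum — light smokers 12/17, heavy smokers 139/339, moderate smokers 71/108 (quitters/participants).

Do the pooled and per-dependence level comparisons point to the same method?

Light smokers: the combination therapy 153/233 = 65.7%, the gum 12/17 = 70.6% → the gum
Heavy smokers: the combination therapy 11/34 = 32.4%, the gum 139/339 = 41.0% → the gum
Moderate smokers: the combination therapy 58/98 = 59.2%, the gum 71/108 = 65.7% → the gum
Overall: the combination therapy 222/365 = 60.8%, the gum 222/464 = 47.8% → the combination therapy
The gum wins each dependence group but the combination therapy wins overall — the comparison reverses. The gum's participants skew toward heavy smokers, which has a lower base rate.

No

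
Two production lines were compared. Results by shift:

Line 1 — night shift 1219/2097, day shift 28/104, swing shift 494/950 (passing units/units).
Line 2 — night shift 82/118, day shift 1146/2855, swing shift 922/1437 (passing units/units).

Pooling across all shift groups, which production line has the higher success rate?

Line 1

Night shift: Line 1 1219/2097 = 58.1%, Line 2 82/118 = 69.5% → Line 2
Day shift: Line 1 28/104 = 26.9%, Line 2 1146/2855 = 40.1% → Line 2
Swing shift: Line 1 494/950 = 52.0%, Line 2 922/1437 = 64.2% → Line 2
Overall: Line 1 1741/3151 = 55.3%, Line 2 2150/4410 = 48.8% → Line 1
(Line 2 wins every shift group but Line 1 wins overall — Line 2's units skew toward the low-rate day shift group.)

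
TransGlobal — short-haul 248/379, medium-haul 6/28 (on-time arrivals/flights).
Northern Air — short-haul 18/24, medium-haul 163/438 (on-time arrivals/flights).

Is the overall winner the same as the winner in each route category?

No

Short-haul: TransGlobal 248/379 = 65.4%, Northern Air 18/24 = 75.0% → Northern Air
Medium-haul: TransGlobal 6/28 = 21.4%, Northern Air 163/438 = 37.2% → Northern Air
Overall: TransGlobal 254/407 = 62.4%, Northern Air 181/462 = 39.2% → TransGlobal
Northern Air wins each route group but TransGlobal wins overall — the comparison reverses. Northern Air's flights skew toward medium-haul, which has a lower base rate.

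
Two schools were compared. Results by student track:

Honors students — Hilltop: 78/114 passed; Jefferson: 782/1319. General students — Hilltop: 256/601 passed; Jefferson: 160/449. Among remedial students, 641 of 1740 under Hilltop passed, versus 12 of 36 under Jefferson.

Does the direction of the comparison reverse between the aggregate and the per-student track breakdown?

Honors: Hilltop 78/114 = 68.4%, Jefferson 782/1319 = 59.3% → Hilltop
General: Hilltop 256/601 = 42.6%, Jefferson 160/449 = 35.6% → Hilltop
Remedial: Hilltop 641/1740 = 36.8%, Jefferson 12/36 = 33.3% → Hilltop
Overall: Hilltop 975/2455 = 39.7%, Jefferson 954/1804 = 52.9% → Jefferson
Hilltop wins each student group but Jefferson wins overall — the comparison reverses. Hilltop's students skew toward remedial, which has a lower base rate.

Yes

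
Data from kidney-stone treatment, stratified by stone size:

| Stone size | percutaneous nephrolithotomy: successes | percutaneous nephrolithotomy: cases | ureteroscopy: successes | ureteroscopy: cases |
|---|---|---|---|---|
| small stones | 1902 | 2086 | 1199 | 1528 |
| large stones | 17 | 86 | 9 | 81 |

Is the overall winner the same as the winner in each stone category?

Small stones: percutaneous nephrolithotomy 1902/2086 = 91.2%, ureteroscopy 1199/1528 = 78.5% → percutaneous nephrolithotomy
Large stones: percutaneous nephrolithotomy 17/86 = 19.8%, ureteroscopy 9/81 = 11.1% → percutaneous nephrolithotomy
Overall: percutaneous nephrolithotomy 1919/2172 = 88.4%, ureteroscopy 1208/1609 = 75.1% → percutaneous nephrolithotomy
Percutaneous nephrolithotomy wins overall and in every stone group — no reversal.

Yes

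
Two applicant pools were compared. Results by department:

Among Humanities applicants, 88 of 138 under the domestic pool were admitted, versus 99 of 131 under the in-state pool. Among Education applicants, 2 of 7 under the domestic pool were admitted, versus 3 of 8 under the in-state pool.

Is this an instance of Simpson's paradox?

Humanities: the domestic pool 88/138 = 63.8%, the in-state pool 99/131 = 75.6% → the in-state pool
Education: the domestic pool 2/7 = 28.6%, the in-state pool 3/8 = 37.5% → the in-state pool
Overall: the domestic pool 90/145 = 62.1%, the in-state pool 102/139 = 73.4% → the in-state pool
The in-state pool wins overall and in every department group — no reversal.

No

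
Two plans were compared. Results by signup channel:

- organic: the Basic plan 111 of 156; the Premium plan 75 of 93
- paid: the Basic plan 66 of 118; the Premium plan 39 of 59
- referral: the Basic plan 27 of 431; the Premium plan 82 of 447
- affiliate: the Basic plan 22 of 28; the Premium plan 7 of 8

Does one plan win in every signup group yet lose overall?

Organic: the Basic plan 111/156 = 71.2%, the Premium plan 75/93 = 80.6% → the Premium plan
Paid: the Basic plan 66/118 = 55.9%, the Premium plan 39/59 = 66.1% → the Premium plan
Referral: the Basic plan 27/431 = 6.3%, the Premium plan 82/447 = 18.3% → the Premium plan
Affiliate: the Basic plan 22/28 = 78.6%, the Premium plan 7/8 = 87.5% → the Premium plan
Overall: the Basic plan 226/733 = 30.8%, the Premium plan 203/607 = 33.4% → the Premium plan
The Premium plan wins overall and in every signup group — no reversal.

No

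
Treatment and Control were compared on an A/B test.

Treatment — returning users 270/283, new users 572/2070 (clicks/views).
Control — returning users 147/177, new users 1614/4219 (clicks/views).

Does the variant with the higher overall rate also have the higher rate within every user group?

Returning users: Treatment 270/283 = 95.4%, Control 147/177 = 83.1% → Treatment
New users: Treatment 572/2070 = 27.6%, Control 1614/4219 = 38.3% → Control
Overall: Treatment 842/2353 = 35.8%, Control 1761/4396 = 40.1% → Control
Neither sweeps: Treatment wins 1 of 2 groups, Control wins 1. Control wins overall but not every group — no Simpson reversal.

No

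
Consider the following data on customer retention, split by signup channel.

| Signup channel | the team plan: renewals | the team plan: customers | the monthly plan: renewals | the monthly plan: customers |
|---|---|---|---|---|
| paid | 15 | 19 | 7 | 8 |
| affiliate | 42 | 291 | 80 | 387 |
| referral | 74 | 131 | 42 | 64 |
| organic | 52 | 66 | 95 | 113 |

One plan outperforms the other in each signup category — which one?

the monthly plan

Paid: the team plan 15/19 = 78.9%, the monthly plan 7/8 = 87.5% → the monthly plan
Affiliate: the team plan 42/291 = 14.4%, the monthly plan 80/387 = 20.7% → the monthly plan
Referral: the team plan 74/131 = 56.5%, the monthly plan 42/64 = 65.6% → the monthly plan
Organic: the team plan 52/66 = 78.8%, the monthly plan 95/113 = 84.1% → the monthly plan
The monthly plan has the higher rate in all 4 groups.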